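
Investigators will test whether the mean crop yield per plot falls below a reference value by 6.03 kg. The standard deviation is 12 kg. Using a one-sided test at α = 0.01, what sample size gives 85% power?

For a one-sample z-test, n = ((z_α + z_β)·σ/δ)².
z_α = 2.326 (one-sided α = 0.01); z_β = 1.036 (power 85% → β = 0.15).
n = (3.362 × 12 / 6.03)² = 44.76
Round up: n = 45.

45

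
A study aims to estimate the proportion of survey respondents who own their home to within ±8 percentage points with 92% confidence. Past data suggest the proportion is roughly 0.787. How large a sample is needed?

For a proportion with margin E = 0.08 at 92% confidence, z = 1.751.
n = p̂(1−p̂)(z/E)² = 0.787 × 0.213 × (1.751/0.08)² = 80.31
Round up: n = 81.

n = 81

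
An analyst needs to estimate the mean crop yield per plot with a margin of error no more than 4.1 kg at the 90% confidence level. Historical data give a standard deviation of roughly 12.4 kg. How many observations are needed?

For a mean, the margin of error is E = z·σ/√n, so n = (zσ/E)².
At 90% confidence, z = 1.645.
n = (1.645 × 12.4 / 4.1)² = 24.75
Round up: n = 25.

25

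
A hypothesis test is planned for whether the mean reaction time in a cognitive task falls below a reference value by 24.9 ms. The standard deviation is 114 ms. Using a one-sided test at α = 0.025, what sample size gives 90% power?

For a one-sample z-test, n = ((z_α + z_β)·σ/δ)².
z_α = 1.960 (one-sided α = 0.025); z_β = 1.282 (power 90% → β = 0.1).
n = (3.242 × 114 / 24.9)² = 220.31
Round up: n = 221.

221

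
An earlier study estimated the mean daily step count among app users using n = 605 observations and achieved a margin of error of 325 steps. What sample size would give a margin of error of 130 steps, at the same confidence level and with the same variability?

Margin of error scales as 1/√n, so n₂ = n₁·(E₁/E₂)².
n₂ = 605 × (325/130)² = 605 × 6.25 = 3781.25
Round up: n₂ = 3782.

3782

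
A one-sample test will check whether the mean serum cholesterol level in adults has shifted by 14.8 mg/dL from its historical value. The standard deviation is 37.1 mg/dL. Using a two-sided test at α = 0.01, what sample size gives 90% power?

94

For a one-sample z-test, n = ((z_{α/2} + z_β)·σ/δ)².
z_{α/2} = 2.576 (two-sided α = 0.01); z_β = 1.282 (power 90% → β = 0.1).
n = (3.858 × 37.1 / 14.8)² = 93.53
Round up: n = 94.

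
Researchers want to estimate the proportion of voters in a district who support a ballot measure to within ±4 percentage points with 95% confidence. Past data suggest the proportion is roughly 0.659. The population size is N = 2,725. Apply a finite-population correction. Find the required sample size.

For a proportion with margin E = 0.04 at 95% confidence, z = 1.960.
n = p̂(1−p̂)(z/E)² = 0.659 × 0.341 × (1.960/0.04)² = 539.55 — call this n₀.
Finite-population correction with N = 2,725: n = n₀ / (1 + (n₀−1)/N) = 539.55 / 1.198 = 450.38
Round up: n = 451.

451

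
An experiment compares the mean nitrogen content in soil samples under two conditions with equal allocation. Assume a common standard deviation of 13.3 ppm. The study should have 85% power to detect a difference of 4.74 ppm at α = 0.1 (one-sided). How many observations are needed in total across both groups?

170 total

For two equal groups, n per group = 2·((z_α + z_β)·σ/δ)².
z_α = 1.282; z_β = 1.036 (power 85%).
n = 2 × (2.318 × 13.3 / 4.74)² = 2 × 42.30 = 84.60
Round up: n = 85 per group.
Total across both groups: 2 × 85 = 170.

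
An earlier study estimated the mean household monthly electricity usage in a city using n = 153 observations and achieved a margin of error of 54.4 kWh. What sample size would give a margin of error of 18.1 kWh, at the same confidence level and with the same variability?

1383

Margin of error scales as 1/√n, so n₂ = n₁·(E₁/E₂)².
n₂ = 153 × (54.4/18.1)² = 153 × 9.033 = 1382.05
Round up: n₂ = 1383.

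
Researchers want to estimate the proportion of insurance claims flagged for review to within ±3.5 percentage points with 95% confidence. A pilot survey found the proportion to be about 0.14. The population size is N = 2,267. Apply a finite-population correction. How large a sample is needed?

324

For a proportion with margin E = 0.035 at 95% confidence, z = 1.960.
n = p̂(1−p̂)(z/E)² = 0.14 × 0.86 × (1.960/0.035)² = 377.57 — call this n₀.
Finite-population correction with N = 2,267: n = n₀ / (1 + (n₀−1)/N) = 377.57 / 1.166 = 323.82
Round up: n = 324.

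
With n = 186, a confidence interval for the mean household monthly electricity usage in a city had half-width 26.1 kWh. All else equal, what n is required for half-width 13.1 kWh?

n = 739

Margin of error scales as 1/√n, so n₂ = n₁·(E₁/E₂)².
n₂ = 186 × (26.1/13.1)² = 186 × 3.97 = 738.42
Round up: n₂ = 739.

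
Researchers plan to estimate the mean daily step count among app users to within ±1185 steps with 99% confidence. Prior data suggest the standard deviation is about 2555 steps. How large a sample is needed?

For a mean, the margin of error is E = z·σ/√n, so n = (zσ/E)².
At 99% confidence, z = 2.576.
n = (2.576 × 2555 / 1185)² = 30.85
Round up: n = 31.

31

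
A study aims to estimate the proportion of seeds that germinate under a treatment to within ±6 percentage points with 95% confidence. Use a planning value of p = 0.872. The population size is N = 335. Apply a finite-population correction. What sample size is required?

For a proportion with margin E = 0.06 at 95% confidence, z = 1.960.
n = p̂(1−p̂)(z/E)² = 0.872 × 0.128 × (1.960/0.06)² = 119.11 — call this n₀.
Finite-population correction with N = 335: n = n₀ / (1 + (n₀−1)/N) = 119.11 / 1.353 = 88.03
Round up: n = 89.

n = 89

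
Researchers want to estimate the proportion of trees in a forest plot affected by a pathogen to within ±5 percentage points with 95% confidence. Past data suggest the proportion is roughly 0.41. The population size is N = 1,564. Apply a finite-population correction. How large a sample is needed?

301

For a proportion with margin E = 0.05 at 95% confidence, z = 1.960.
n = p̂(1−p̂)(z/E)² = 0.41 × 0.59 × (1.960/0.05)² = 371.71 — call this n₀.
Finite-population correction with N = 1,564: n = n₀ / (1 + (n₀−1)/N) = 371.71 / 1.237 = 300.49
Round up: n = 301.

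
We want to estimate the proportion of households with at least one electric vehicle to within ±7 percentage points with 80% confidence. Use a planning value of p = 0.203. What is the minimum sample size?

55

For a proportion with margin E = 0.07 at 80% confidence, z = 1.282.
n = p̂(1−p̂)(z/E)² = 0.203 × 0.797 × (1.282/0.07)² = 54.27
Round up: n = 55.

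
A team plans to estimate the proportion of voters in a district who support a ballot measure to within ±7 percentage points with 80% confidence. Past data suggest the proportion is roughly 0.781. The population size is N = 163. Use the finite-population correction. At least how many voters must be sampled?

43

For a proportion with margin E = 0.07 at 80% confidence, z = 1.282.
n = p̂(1−p̂)(z/E)² = 0.781 × 0.219 × (1.282/0.07)² = 57.37 — call this n₀.
Finite-population correction with N = 163: n = n₀ / (1 + (n₀−1)/N) = 57.37 / 1.346 = 42.62
Round up: n = 43.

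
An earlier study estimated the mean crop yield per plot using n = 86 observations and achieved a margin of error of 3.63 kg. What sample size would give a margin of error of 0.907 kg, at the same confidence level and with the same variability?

Margin of error scales as 1/√n, so n₂ = n₁·(E₁/E₂)².
n₂ = 86 × (3.63/0.907)² = 86 × 16.02 = 1377.72
Round up: n₂ = 1378.

n = 1378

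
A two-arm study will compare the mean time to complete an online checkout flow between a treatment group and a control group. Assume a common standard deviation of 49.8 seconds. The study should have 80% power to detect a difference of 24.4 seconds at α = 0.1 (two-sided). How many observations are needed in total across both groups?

For two equal groups, n per group = 2·((z_{α/2} + z_β)·σ/δ)².
z_{α/2} = 1.645; z_β = 0.842 (power 80%).
n = 2 × (2.487 × 49.8 / 24.4)² = 2 × 25.77 = 51.54
Round up: n = 52 per group.
Total across both groups: 2 × 52 = 104.

104 total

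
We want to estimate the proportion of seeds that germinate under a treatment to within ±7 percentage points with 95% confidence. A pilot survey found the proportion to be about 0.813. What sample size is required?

For a proportion with margin E = 0.07 at 95% confidence, z = 1.960.
n = p̂(1−p̂)(z/E)² = 0.813 × 0.187 × (1.960/0.07)² = 119.19
Round up: n = 120.

120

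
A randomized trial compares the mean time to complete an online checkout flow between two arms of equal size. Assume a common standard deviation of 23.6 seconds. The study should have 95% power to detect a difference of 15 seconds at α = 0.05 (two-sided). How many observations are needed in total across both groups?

130 total

For two equal groups, n per group = 2·((z_{α/2} + z_β)·σ/δ)².
z_{α/2} = 1.960; z_β = 1.645 (power 95%).
n = 2 × (3.605 × 23.6 / 15)² = 2 × 32.17 = 64.34
Round up: n = 65 per group.
Total across both groups: 2 × 65 = 130.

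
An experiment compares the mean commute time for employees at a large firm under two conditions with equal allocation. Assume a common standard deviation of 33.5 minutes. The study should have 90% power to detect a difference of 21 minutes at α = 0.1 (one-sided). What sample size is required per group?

34 per group

For two equal groups, n per group = 2·((z_α + z_β)·σ/δ)².
z_α = 1.282; z_β = 1.282 (power 90%).
n = 2 × (2.564 × 33.5 / 21)² = 2 × 16.73 = 33.46
Round up: n = 34 per group.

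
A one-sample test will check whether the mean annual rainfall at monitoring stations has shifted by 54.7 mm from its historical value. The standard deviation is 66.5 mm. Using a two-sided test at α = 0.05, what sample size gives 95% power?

20

For a one-sample z-test, n = ((z_{α/2} + z_β)·σ/δ)².
z_{α/2} = 1.960 (two-sided α = 0.05); z_β = 1.645 (power 95% → β = 0.05).
n = (3.605 × 66.5 / 54.7)² = 19.21
Round up: n = 20.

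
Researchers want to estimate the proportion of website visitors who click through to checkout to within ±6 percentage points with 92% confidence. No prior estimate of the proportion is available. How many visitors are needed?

For a proportion with margin E = 0.06 at 92% confidence, z = 1.751.
With no prior estimate, use p = 0.5, which maximizes p(1−p) at 0.25.
n = 0.25 × (z/E)² = 0.25 × (1.751/0.06)² = 212.92
Round up: n = 213.

213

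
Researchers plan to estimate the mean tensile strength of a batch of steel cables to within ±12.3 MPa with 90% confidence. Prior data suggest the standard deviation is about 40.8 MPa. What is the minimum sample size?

30

For a mean, the margin of error is E = z·σ/√n, so n = (zσ/E)².
At 90% confidence, z = 1.645.
n = (1.645 × 40.8 / 12.3)² = 29.77
Round up: n = 30.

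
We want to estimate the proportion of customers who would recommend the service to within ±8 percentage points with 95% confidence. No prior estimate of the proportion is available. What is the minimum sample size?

For a proportion with margin E = 0.08 at 95% confidence, z = 1.960.
With no prior estimate, use p = 0.5, which maximizes p(1−p) at 0.25.
n = 0.25 × (z/E)² = 0.25 × (1.960/0.08)² = 150.06
Round up: n = 151.

151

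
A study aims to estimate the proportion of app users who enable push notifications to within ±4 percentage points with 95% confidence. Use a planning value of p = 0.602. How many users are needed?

For a proportion with margin E = 0.04 at 95% confidence, z = 1.960.
n = p̂(1−p̂)(z/E)² = 0.602 × 0.398 × (1.960/0.04)² = 575.27
Round up: n = 576.

576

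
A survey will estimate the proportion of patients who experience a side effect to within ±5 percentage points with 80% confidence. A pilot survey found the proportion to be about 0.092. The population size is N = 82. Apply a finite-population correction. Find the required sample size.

n = 34

For a proportion with margin E = 0.05 at 80% confidence, z = 1.282.
n = p̂(1−p̂)(z/E)² = 0.092 × 0.908 × (1.282/0.05)² = 54.92 — call this n₀.
Finite-population correction with N = 82: n = n₀ / (1 + (n₀−1)/N) = 54.92 / 1.658 = 33.12
Round up: n = 34.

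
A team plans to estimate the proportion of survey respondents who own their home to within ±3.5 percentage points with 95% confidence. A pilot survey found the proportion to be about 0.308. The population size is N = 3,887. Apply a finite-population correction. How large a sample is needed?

571

For a proportion with margin E = 0.035 at 95% confidence, z = 1.960.
n = p̂(1−p̂)(z/E)² = 0.308 × 0.692 × (1.960/0.035)² = 668.39 — call this n₀.
Finite-population correction with N = 3,887: n = n₀ / (1 + (n₀−1)/N) = 668.39 / 1.172 = 570.30
Round up: n = 571.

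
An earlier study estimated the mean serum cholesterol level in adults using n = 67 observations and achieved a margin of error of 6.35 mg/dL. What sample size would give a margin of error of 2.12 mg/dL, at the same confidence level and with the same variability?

Margin of error scales as 1/√n, so n₂ = n₁·(E₁/E₂)².
n₂ = 67 × (6.35/2.12)² = 67 × 8.972 = 601.12
Round up: n₂ = 602.

n = 602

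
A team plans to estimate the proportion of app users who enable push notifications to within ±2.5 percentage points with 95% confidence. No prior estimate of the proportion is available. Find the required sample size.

For a proportion with margin E = 0.025 at 95% confidence, z = 1.960.
With no prior estimate, use p = 0.5, which maximizes p(1−p) at 0.25.
n = 0.25 × (z/E)² = 0.25 × (1.960/0.025)² = 1536.64
Round up: n = 1537.

1537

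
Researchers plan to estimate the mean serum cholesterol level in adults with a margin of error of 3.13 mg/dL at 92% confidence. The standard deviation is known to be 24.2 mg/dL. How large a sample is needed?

For a mean, the margin of error is E = z·σ/√n, so n = (zσ/E)².
At 92% confidence, z = 1.751.
n = (1.751 × 24.2 / 3.13)² = 183.28
Round up: n = 184.

184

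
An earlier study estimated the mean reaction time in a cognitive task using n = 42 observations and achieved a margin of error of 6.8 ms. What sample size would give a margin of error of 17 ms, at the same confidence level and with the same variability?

Margin of error scales as 1/√n, so n₂ = n₁·(E₁/E₂)².
n₂ = 42 × (6.8/17)² = 42 × 0.16 = 6.72
Round up: n₂ = 7.

7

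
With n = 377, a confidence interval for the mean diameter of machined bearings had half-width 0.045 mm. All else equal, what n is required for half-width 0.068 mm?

166

Margin of error scales as 1/√n, so n₂ = n₁·(E₁/E₂)².
n₂ = 377 × (0.045/0.068)² = 377 × 0.4379 = 165.09
Round up: n₂ = 166.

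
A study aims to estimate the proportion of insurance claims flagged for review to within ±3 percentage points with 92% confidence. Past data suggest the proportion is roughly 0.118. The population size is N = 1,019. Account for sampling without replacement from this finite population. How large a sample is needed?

For a proportion with margin E = 0.03 at 92% confidence, z = 1.751.
n = p̂(1−p̂)(z/E)² = 0.118 × 0.882 × (1.751/0.03)² = 354.55 — call this n₀.
Finite-population correction with N = 1,019: n = n₀ / (1 + (n₀−1)/N) = 354.55 / 1.347 = 263.21
Round up: n = 264.

n = 264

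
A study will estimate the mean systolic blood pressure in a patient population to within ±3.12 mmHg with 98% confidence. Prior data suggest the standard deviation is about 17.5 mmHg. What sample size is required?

For a mean, the margin of error is E = z·σ/√n, so n = (zσ/E)².
At 98% confidence, z = 2.326.
n = (2.326 × 17.5 / 3.12)² = 170.21
Round up: n = 171.

n = 171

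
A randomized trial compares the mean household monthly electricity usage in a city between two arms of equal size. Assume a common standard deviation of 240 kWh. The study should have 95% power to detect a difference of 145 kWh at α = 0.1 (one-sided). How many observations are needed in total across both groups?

For two equal groups, n per group = 2·((z_α + z_β)·σ/δ)².
z_α = 1.282; z_β = 1.645 (power 95%).
n = 2 × (2.927 × 240 / 145)² = 2 × 23.47 = 46.94
Round up: n = 47 per group.
Total across both groups: 2 × 47 = 94.

94 total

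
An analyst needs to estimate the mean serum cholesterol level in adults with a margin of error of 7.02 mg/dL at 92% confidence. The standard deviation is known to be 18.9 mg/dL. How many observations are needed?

For a mean, the margin of error is E = z·σ/√n, so n = (zσ/E)².
At 92% confidence, z = 1.751.
n = (1.751 × 18.9 / 7.02)² = 22.22
Round up: n = 23.

23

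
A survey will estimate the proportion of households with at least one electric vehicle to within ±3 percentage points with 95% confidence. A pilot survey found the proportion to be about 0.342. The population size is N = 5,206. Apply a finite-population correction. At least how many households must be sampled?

812

For a proportion with margin E = 0.03 at 95% confidence, z = 1.960.
n = p̂(1−p̂)(z/E)² = 0.342 × 0.658 × (1.960/0.03)² = 960.55 — call this n₀.
Finite-population correction with N = 5,206: n = n₀ / (1 + (n₀−1)/N) = 960.55 / 1.184 = 811.28
Round up: n = 812.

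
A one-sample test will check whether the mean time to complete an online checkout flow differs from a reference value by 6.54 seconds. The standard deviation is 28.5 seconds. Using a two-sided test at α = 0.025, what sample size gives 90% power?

236

For a one-sample z-test, n = ((z_{α/2} + z_β)·σ/δ)².
z_{α/2} = 2.241 (two-sided α = 0.025); z_β = 1.282 (power 90% → β = 0.1).
n = (3.523 × 28.5 / 6.54)² = 235.70
Round up: n = 236.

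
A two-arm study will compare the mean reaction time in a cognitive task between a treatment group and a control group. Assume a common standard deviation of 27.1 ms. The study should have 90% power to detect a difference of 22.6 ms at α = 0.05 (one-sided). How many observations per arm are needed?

25 per group

For two equal groups, n per group = 2·((z_α + z_β)·σ/δ)².
z_α = 1.645; z_β = 1.282 (power 90%).
n = 2 × (2.927 × 27.1 / 22.6)² = 2 × 12.32 = 24.64
Round up: n = 25 per group.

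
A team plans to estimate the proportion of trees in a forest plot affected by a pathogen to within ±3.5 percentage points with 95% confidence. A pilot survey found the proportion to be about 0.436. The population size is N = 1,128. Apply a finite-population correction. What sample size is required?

For a proportion with margin E = 0.035 at 95% confidence, z = 1.960.
n = p̂(1−p̂)(z/E)² = 0.436 × 0.564 × (1.960/0.035)² = 771.15 — call this n₀.
Finite-population correction with N = 1,128: n = n₀ / (1 + (n₀−1)/N) = 771.15 / 1.683 = 458.20
Round up: n = 459.

459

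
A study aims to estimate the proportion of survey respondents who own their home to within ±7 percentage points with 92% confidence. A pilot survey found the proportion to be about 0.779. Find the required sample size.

n = 108

For a proportion with margin E = 0.07 at 92% confidence, z = 1.751.
n = p̂(1−p̂)(z/E)² = 0.779 × 0.221 × (1.751/0.07)² = 107.72
Round up: n = 108.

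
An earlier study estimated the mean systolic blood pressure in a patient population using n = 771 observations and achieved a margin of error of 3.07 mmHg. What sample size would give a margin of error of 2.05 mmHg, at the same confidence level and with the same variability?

1730

Margin of error scales as 1/√n, so n₂ = n₁·(E₁/E₂)².
n₂ = 771 × (3.07/2.05)² = 771 × 2.243 = 1729.35
Round up: n₂ = 1730.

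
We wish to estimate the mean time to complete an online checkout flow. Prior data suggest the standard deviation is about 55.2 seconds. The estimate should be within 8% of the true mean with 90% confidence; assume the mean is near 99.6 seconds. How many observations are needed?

For a mean, the margin of error is E = z·σ/√n, so n = (zσ/E)².
At 90% confidence, z = 1.645.
E = 8% of 99.6 = 7.968 seconds.
n = (1.645 × 55.2 / 7.968)² = 129.87
Round up: n = 130.

n = 130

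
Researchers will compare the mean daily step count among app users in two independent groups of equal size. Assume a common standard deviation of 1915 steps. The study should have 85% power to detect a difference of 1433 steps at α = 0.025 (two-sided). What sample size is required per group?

39 per group

For two equal groups, n per group = 2·((z_{α/2} + z_β)·σ/δ)².
z_{α/2} = 2.241; z_β = 1.036 (power 85%).
n = 2 × (3.277 × 1915 / 1433)² = 2 × 19.18 = 38.36
Round up: n = 39 per group.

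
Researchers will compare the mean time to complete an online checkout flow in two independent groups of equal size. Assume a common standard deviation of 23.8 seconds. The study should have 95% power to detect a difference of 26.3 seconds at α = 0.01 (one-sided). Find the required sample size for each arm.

For two equal groups, n per group = 2·((z_α + z_β)·σ/δ)².
z_α = 2.326; z_β = 1.645 (power 95%).
n = 2 × (3.971 × 23.8 / 26.3)² = 2 × 12.91 = 25.82
Round up: n = 26 per group.

26 per group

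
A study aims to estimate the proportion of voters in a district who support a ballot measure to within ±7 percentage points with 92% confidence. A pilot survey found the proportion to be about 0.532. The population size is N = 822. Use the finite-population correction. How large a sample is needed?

For a proportion with margin E = 0.07 at 92% confidence, z = 1.751.
n = p̂(1−p̂)(z/E)² = 0.532 × 0.468 × (1.751/0.07)² = 155.79 — call this n₀.
Finite-population correction with N = 822: n = n₀ / (1 + (n₀−1)/N) = 155.79 / 1.188 = 131.14
Round up: n = 132.

n = 132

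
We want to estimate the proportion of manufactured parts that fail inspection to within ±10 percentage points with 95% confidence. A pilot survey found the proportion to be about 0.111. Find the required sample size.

n = 38

For a proportion with margin E = 0.1 at 95% confidence, z = 1.960.
n = p̂(1−p̂)(z/E)² = 0.111 × 0.889 × (1.960/0.1)² = 37.91
Round up: n = 38.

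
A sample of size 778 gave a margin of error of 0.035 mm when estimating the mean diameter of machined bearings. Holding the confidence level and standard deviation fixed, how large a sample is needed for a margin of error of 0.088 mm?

Margin of error scales as 1/√n, so n₂ = n₁·(E₁/E₂)².
n₂ = 778 × (0.035/0.088)² = 778 × 0.1582 = 123.08
Round up: n₂ = 124.

124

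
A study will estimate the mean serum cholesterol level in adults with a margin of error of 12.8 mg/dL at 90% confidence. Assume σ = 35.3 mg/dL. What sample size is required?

n = 21

For a mean, the margin of error is E = z·σ/√n, so n = (zσ/E)².
At 90% confidence, z = 1.645.
n = (1.645 × 35.3 / 12.8)² = 20.58
Round up: n = 21.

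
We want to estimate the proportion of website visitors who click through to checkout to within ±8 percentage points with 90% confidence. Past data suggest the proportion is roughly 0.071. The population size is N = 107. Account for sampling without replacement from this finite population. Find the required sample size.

23

For a proportion with margin E = 0.08 at 90% confidence, z = 1.645.
n = p̂(1−p̂)(z/E)² = 0.071 × 0.929 × (1.645/0.08)² = 27.89 — call this n₀.
Finite-population correction with N = 107: n = n₀ / (1 + (n₀−1)/N) = 27.89 / 1.251 = 22.29
Round up: n = 23.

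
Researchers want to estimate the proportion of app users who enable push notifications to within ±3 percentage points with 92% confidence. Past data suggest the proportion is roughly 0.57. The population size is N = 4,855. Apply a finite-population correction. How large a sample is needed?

713

For a proportion with margin E = 0.03 at 92% confidence, z = 1.751.
n = p̂(1−p̂)(z/E)² = 0.57 × 0.43 × (1.751/0.03)² = 834.97 — call this n₀.
Finite-population correction with N = 4,855: n = n₀ / (1 + (n₀−1)/N) = 834.97 / 1.172 = 712.43
Round up: n = 713.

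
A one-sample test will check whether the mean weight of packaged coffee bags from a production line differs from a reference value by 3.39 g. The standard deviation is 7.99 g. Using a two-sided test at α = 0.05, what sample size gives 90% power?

59

For a one-sample z-test, n = ((z_{α/2} + z_β)·σ/δ)².
z_{α/2} = 1.960 (two-sided α = 0.05); z_β = 1.282 (power 90% → β = 0.1).
n = (3.242 × 7.99 / 3.39)² = 58.39
Round up: n = 59.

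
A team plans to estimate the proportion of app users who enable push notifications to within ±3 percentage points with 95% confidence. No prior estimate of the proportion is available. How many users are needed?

For a proportion with margin E = 0.03 at 95% confidence, z = 1.960.
With no prior estimate, use p = 0.5, which maximizes p(1−p) at 0.25.
n = 0.25 × (z/E)² = 0.25 × (1.960/0.03)² = 1067.11
Round up: n = 1068.

1068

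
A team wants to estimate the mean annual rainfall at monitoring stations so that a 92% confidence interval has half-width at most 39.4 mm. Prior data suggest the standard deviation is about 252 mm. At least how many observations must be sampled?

For a mean, the margin of error is E = z·σ/√n, so n = (zσ/E)².
At 92% confidence, z = 1.751.
n = (1.751 × 252 / 39.4)² = 125.42
Round up: n = 126.

126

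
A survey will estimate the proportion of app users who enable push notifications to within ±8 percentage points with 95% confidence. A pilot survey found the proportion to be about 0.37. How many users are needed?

For a proportion with margin E = 0.08 at 95% confidence, z = 1.960.
n = p̂(1−p̂)(z/E)² = 0.37 × 0.63 × (1.960/0.08)² = 139.92
Round up: n = 140.

n = 140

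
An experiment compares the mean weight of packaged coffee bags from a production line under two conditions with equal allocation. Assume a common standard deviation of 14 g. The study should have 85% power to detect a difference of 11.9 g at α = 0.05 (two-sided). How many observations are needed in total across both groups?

50 total

For two equal groups, n per group = 2·((z_{α/2} + z_β)·σ/δ)².
z_{α/2} = 1.960; z_β = 1.036 (power 85%).
n = 2 × (2.996 × 14 / 11.9)² = 2 × 12.42 = 24.84
Round up: n = 25 per group.
Total across both groups: 2 × 25 = 50.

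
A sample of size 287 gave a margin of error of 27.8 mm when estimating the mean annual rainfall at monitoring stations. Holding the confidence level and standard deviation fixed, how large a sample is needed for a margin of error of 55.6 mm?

Margin of error scales as 1/√n, so n₂ = n₁·(E₁/E₂)².
n₂ = 287 × (27.8/55.6)² = 287 × 0.25 = 71.75
Round up: n₂ = 72.

72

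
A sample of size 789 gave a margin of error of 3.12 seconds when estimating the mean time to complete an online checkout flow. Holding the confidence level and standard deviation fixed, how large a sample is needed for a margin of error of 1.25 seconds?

Margin of error scales as 1/√n, so n₂ = n₁·(E₁/E₂)².
n₂ = 789 × (3.12/1.25)² = 789 × 6.23 = 4915.47
Round up: n₂ = 4916.

n = 4916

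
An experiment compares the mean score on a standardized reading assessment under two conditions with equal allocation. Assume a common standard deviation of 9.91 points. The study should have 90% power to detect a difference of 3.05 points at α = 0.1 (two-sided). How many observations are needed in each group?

For two equal groups, n per group = 2·((z_{α/2} + z_β)·σ/δ)².
z_{α/2} = 1.645; z_β = 1.282 (power 90%).
n = 2 × (2.927 × 9.91 / 3.05)² = 2 × 90.45 = 180.90
Round up: n = 181 per group.

181 per group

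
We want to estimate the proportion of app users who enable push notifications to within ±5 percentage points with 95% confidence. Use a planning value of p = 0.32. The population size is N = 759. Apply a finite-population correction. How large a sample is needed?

For a proportion with margin E = 0.05 at 95% confidence, z = 1.960.
n = p̂(1−p̂)(z/E)² = 0.32 × 0.68 × (1.960/0.05)² = 334.37 — call this n₀.
Finite-population correction with N = 759: n = n₀ / (1 + (n₀−1)/N) = 334.37 / 1.439 = 232.36
Round up: n = 233.

233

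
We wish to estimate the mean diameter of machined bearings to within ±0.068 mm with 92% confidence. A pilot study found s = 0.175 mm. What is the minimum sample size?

For a mean, the margin of error is E = z·σ/√n, so n = (zσ/E)².
At 92% confidence, z = 1.751.
n = (1.751 × 0.175 / 0.068)² = 20.31
Round up: n = 21.

21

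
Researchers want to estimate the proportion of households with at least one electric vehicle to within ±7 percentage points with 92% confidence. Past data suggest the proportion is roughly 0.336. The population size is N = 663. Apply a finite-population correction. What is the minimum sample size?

116

For a proportion with margin E = 0.07 at 92% confidence, z = 1.751.
n = p̂(1−p̂)(z/E)² = 0.336 × 0.664 × (1.751/0.07)² = 139.60 — call this n₀.
Finite-population correction with N = 663: n = n₀ / (1 + (n₀−1)/N) = 139.60 / 1.209 = 115.47
Round up: n = 116.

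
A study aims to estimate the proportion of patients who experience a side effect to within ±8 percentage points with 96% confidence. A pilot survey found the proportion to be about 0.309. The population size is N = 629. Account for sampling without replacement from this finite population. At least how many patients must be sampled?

116

For a proportion with margin E = 0.08 at 96% confidence, z = 2.054.
n = p̂(1−p̂)(z/E)² = 0.309 × 0.691 × (2.054/0.08)² = 140.75 — call this n₀.
Finite-population correction with N = 629: n = n₀ / (1 + (n₀−1)/N) = 140.75 / 1.222 = 115.18
Round up: n = 116.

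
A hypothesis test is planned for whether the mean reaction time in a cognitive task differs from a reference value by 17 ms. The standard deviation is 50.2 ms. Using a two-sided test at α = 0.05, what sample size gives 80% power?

69

For a one-sample z-test, n = ((z_{α/2} + z_β)·σ/δ)².
z_{α/2} = 1.960 (two-sided α = 0.05); z_β = 0.842 (power 80% → β = 0.2).
n = (2.802 × 50.2 / 17)² = 68.46
Round up: n = 69.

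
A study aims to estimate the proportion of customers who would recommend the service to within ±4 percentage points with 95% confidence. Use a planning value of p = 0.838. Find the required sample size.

326

For a proportion with margin E = 0.04 at 95% confidence, z = 1.960.
n = p̂(1−p̂)(z/E)² = 0.838 × 0.162 × (1.960/0.04)² = 325.95
Round up: n = 326.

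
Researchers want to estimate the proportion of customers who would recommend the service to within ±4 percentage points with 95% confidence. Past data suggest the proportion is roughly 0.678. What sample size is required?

525

For a proportion with margin E = 0.04 at 95% confidence, z = 1.960.
n = p̂(1−p̂)(z/E)² = 0.678 × 0.322 × (1.960/0.04)² = 524.18
Round up: n = 525.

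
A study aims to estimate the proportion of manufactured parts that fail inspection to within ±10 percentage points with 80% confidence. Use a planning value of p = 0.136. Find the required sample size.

20

For a proportion with margin E = 0.1 at 80% confidence, z = 1.282.
n = p̂(1−p̂)(z/E)² = 0.136 × 0.864 × (1.282/0.1)² = 19.31
Round up: n = 20.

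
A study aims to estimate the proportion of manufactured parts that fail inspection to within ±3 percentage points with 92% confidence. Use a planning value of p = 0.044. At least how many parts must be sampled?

144

For a proportion with margin E = 0.03 at 92% confidence, z = 1.751.
n = p̂(1−p̂)(z/E)² = 0.044 × 0.956 × (1.751/0.03)² = 143.30
Round up: n = 144.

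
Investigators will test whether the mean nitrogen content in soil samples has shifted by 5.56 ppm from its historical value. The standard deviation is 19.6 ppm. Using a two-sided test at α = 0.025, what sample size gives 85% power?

134

For a one-sample z-test, n = ((z_{α/2} + z_β)·σ/δ)².
z_{α/2} = 2.241 (two-sided α = 0.025); z_β = 1.036 (power 85% → β = 0.15).
n = (3.277 × 19.6 / 5.56)² = 133.45
Round up: n = 134.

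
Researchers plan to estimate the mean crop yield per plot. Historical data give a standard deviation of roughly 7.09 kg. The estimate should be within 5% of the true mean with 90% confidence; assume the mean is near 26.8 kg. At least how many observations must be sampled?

76

For a mean, the margin of error is E = z·σ/√n, so n = (zσ/E)².
At 90% confidence, z = 1.645.
E = 5% of 26.8 = 1.34 kg.
n = (1.645 × 7.09 / 1.34)² = 75.76
Round up: n = 76.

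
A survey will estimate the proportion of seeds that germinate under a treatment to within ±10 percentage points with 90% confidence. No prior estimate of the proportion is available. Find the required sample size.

68

For a proportion with margin E = 0.1 at 90% confidence, z = 1.645.
With no prior estimate, use p = 0.5, which maximizes p(1−p) at 0.25.
n = 0.25 × (z/E)² = 0.25 × (1.645/0.1)² = 67.65
Round up: n = 68.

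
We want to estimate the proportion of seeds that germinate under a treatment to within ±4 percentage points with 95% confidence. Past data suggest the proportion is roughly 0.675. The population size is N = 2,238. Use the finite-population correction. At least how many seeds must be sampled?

For a proportion with margin E = 0.04 at 95% confidence, z = 1.960.
n = p̂(1−p̂)(z/E)² = 0.675 × 0.325 × (1.960/0.04)² = 526.72 — call this n₀.
Finite-population correction with N = 2,238: n = n₀ / (1 + (n₀−1)/N) = 526.72 / 1.235 = 426.49
Round up: n = 427.

n = 427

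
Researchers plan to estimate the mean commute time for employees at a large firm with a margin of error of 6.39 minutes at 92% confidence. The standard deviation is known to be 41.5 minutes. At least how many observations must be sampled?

For a mean, the margin of error is E = z·σ/√n, so n = (zσ/E)².
At 92% confidence, z = 1.751.
n = (1.751 × 41.5 / 6.39)² = 129.32
Round up: n = 130.

130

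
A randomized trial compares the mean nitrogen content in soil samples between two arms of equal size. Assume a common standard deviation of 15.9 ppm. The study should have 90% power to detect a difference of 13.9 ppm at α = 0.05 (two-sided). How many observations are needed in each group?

For two equal groups, n per group = 2·((z_{α/2} + z_β)·σ/δ)².
z_{α/2} = 1.960; z_β = 1.282 (power 90%).
n = 2 × (3.242 × 15.9 / 13.9)² = 2 × 13.75 = 27.50
Round up: n = 28 per group.

28 per group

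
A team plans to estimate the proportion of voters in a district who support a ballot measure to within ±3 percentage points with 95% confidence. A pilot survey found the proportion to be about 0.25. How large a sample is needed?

For a proportion with margin E = 0.03 at 95% confidence, z = 1.960.
n = p̂(1−p̂)(z/E)² = 0.25 × 0.75 × (1.960/0.03)² = 800.33
Round up: n = 801.

n = 801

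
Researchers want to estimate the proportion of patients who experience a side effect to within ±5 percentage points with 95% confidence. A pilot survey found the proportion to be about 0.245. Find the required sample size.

For a proportion with margin E = 0.05 at 95% confidence, z = 1.960.
n = p̂(1−p̂)(z/E)² = 0.245 × 0.755 × (1.960/0.05)² = 284.24
Round up: n = 285.

n = 285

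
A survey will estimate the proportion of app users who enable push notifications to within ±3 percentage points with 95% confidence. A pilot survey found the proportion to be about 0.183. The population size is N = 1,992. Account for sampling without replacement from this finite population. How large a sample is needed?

484

For a proportion with margin E = 0.03 at 95% confidence, z = 1.960.
n = p̂(1−p̂)(z/E)² = 0.183 × 0.817 × (1.960/0.03)² = 638.18 — call this n₀.
Finite-population correction with N = 1,992: n = n₀ / (1 + (n₀−1)/N) = 638.18 / 1.32 = 483.47
Round up: n = 484.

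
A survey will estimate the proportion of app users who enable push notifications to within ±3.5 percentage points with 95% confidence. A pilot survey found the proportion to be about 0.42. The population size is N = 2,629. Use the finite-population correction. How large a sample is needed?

For a proportion with margin E = 0.035 at 95% confidence, z = 1.960.
n = p̂(1−p̂)(z/E)² = 0.42 × 0.58 × (1.960/0.035)² = 763.93 — call this n₀.
Finite-population correction with N = 2,629: n = n₀ / (1 + (n₀−1)/N) = 763.93 / 1.29 = 592.19
Round up: n = 593.

593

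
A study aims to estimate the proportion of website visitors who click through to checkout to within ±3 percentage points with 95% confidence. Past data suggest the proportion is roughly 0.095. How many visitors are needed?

367

For a proportion with margin E = 0.03 at 95% confidence, z = 1.960.
n = p̂(1−p̂)(z/E)² = 0.095 × 0.905 × (1.960/0.03)² = 366.98
Round up: n = 367.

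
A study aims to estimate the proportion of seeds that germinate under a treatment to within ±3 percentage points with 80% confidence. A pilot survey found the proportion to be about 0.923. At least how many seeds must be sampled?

130

For a proportion with margin E = 0.03 at 80% confidence, z = 1.282.
n = p̂(1−p̂)(z/E)² = 0.923 × 0.077 × (1.282/0.03)² = 129.79
Round up: n = 130.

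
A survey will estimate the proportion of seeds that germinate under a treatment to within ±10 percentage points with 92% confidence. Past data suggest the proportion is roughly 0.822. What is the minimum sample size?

For a proportion with margin E = 0.1 at 92% confidence, z = 1.751.
n = p̂(1−p̂)(z/E)² = 0.822 × 0.178 × (1.751/0.1)² = 44.86
Round up: n = 45.

45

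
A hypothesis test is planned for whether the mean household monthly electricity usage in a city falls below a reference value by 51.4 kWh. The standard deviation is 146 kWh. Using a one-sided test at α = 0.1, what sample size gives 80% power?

For a one-sample z-test, n = ((z_α + z_β)·σ/δ)².
z_α = 1.282 (one-sided α = 0.1); z_β = 0.842 (power 80% → β = 0.2).
n = (2.124 × 146 / 51.4)² = 36.40
Round up: n = 37.

37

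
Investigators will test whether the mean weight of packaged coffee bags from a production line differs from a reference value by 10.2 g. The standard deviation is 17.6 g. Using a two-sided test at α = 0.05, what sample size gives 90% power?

For a one-sample z-test, n = ((z_{α/2} + z_β)·σ/δ)².
z_{α/2} = 1.960 (two-sided α = 0.05); z_β = 1.282 (power 90% → β = 0.1).
n = (3.242 × 17.6 / 10.2)² = 31.29
Round up: n = 32.

32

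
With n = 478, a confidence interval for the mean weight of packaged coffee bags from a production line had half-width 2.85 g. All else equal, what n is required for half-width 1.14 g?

Margin of error scales as 1/√n, so n₂ = n₁·(E₁/E₂)².
n₂ = 478 × (2.85/1.14)² = 478 × 6.25 = 2987.50
Round up: n₂ = 2988.

n = 2988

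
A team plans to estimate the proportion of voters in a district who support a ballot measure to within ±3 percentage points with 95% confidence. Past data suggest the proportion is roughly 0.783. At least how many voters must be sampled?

For a proportion with margin E = 0.03 at 95% confidence, z = 1.960.
n = p̂(1−p̂)(z/E)² = 0.783 × 0.217 × (1.960/0.03)² = 725.26
Round up: n = 726.

726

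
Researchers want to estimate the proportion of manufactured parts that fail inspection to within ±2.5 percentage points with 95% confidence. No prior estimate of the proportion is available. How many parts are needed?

For a proportion with margin E = 0.025 at 95% confidence, z = 1.960.
With no prior estimate, use p = 0.5, which maximizes p(1−p) at 0.25.
n = 0.25 × (z/E)² = 0.25 × (1.960/0.025)² = 1536.64
Round up: n = 1537.

1537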